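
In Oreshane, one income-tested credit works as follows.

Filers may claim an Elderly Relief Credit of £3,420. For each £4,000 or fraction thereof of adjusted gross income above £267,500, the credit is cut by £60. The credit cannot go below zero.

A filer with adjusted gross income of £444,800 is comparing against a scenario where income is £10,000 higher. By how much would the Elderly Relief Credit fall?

£120

At £444,800 — income exceeds £267,500 by £177,300, which is 45 full-or-partial £4,000 increments; reduction = 45 × £60 = £2,700, leaving £720.
At £454,800 — income exceeds £267,500 by £187,300, which is 47 full-or-partial £4,000 increments; reduction = 47 × £60 = £2,820, leaving £600.
Lost: £720 − £600 = £120.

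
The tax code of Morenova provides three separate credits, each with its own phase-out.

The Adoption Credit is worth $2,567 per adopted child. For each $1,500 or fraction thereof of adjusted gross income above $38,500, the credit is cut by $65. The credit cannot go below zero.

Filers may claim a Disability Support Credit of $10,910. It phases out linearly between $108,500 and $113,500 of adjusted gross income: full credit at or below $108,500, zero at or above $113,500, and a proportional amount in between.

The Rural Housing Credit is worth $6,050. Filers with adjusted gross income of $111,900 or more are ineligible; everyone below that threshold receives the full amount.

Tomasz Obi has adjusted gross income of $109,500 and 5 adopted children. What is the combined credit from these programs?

$24,493

Adoption Credit: base = 5 × $2,567 = $12,835. income exceeds $38,500 by $71,000, which is 48 full-or-partial $1,500 increments; reduction = 48 × $65 = $3,120, leaving $9,715.
Disability Support Credit: $109,500 is $1,000 into a $5,000 phase-out range, leaving 4,000/5,000 of the credit: $10,910 × 4,000/5,000 = $8,728.
Rural Housing Credit: $109,500 is below the $111,900 cutoff, so the full $6,050 applies.
Total: $9,715 + $8,728 + $6,050 = $24,493.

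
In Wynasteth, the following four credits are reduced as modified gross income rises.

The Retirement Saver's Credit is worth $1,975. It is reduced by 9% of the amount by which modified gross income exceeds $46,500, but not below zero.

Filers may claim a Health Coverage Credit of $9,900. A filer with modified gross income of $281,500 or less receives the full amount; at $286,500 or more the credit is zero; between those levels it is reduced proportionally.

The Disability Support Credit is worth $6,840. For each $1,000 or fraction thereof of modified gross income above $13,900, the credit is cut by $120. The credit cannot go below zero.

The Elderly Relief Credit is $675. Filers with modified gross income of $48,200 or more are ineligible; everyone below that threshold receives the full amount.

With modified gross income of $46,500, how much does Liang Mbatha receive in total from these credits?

Retirement Saver's Credit: $46,500 is at or below the $46,500 threshold, so the full $1,975 applies.
Health Coverage Credit: $46,500 is at or below the $281,500 threshold, so the full $9,900 applies.
Disability Support Credit: income exceeds $13,900 by $32,600, which is 33 full-or-partial $1,000 increments; reduction = 33 × $120 = $3,960, leaving $2,880.
Elderly Relief Credit: $46,500 is below the $48,200 cutoff, so the full $675 applies.
Total: $1,975 + $9,900 + $2,880 + $675 = $15,430.

$15,430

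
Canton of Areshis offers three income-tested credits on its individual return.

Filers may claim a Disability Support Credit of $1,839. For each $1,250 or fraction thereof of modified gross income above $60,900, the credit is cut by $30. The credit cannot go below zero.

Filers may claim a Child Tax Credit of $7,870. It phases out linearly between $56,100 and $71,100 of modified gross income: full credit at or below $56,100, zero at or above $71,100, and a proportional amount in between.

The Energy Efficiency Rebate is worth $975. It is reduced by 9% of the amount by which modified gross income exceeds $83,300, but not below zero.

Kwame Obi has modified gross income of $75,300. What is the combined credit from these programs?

Disability Support Credit: income exceeds $60,900 by $14,400, which is 12 full-or-partial $1,250 increments; reduction = 12 × $30 = $360, leaving $1,479.
Child Tax Credit: $75,300 is at or above $71,100, so the credit is $0.
Energy Efficiency Rebate: $75,300 is at or below the $83,300 threshold, so the full $975 applies.
Total: $1,479 + $0 + $975 = $2,454.

$2,454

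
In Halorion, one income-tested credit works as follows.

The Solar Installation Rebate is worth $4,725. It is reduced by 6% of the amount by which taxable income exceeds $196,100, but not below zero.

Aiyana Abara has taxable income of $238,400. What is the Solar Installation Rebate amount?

Solar Installation Rebate: 6% of the $42,300 excess over $196,100 is $2,538; credit = $4,725 − $2,538 = $2,187.

$2,187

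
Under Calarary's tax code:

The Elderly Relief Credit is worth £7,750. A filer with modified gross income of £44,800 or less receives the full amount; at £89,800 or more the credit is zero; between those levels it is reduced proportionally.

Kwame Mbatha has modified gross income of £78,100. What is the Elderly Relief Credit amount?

£2,015

Elderly Relief Credit: £78,100 is £33,300 into a £45,000 phase-out range, leaving 11,700/45,000 of the credit: £7,750 × 11,700/45,000 = £2,015.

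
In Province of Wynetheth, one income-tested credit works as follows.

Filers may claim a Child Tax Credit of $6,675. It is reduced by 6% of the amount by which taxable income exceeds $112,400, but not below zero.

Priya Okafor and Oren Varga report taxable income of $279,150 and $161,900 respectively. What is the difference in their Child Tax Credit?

$3,705

Priya ($279,150): Child Tax Credit: 6% of the $166,750 excess over $112,400 is $10,005 ≥ base, so the credit is $0.
Oren ($161,900): Child Tax Credit: 6% of the $49,500 excess over $112,400 is $2,970; credit = $6,675 − $2,970 = $3,705.
Difference: |$0 − $3,705| = $3,705.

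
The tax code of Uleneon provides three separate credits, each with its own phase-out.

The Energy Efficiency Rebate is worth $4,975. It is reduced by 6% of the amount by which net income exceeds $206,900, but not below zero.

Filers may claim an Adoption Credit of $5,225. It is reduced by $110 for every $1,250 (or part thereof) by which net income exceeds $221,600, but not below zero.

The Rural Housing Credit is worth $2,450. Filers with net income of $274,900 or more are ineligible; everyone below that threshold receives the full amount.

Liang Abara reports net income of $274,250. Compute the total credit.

$3,879

Energy Efficiency Rebate: 6% of the $67,350 excess over $206,900 is $4,041; credit = $4,975 − $4,041 = $934.
Adoption Credit: income exceeds $221,600 by $52,650, which is 43 full-or-partial $1,250 increments; reduction = 43 × $110 = $4,730, leaving $495.
Rural Housing Credit: $274,250 is below the $274,900 cutoff, so the full $2,450 applies.
Total: $934 + $495 + $2,450 = $3,879.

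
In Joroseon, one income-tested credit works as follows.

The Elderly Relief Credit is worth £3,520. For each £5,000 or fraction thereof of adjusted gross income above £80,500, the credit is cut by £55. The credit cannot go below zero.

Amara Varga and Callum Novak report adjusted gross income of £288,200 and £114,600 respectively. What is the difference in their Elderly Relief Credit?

Amara (£288,200): Elderly Relief Credit: income exceeds £80,500 by £207,700, which is 42 full-or-partial £5,000 increments; reduction = 42 × £55 = £2,310, leaving £1,210.
Callum (£114,600): Elderly Relief Credit: income exceeds £80,500 by £34,100, which is 7 full-or-partial £5,000 increments; reduction = 7 × £55 = £385, leaving £3,135.
Difference: |£1,210 − £3,135| = £1,925.

£1,925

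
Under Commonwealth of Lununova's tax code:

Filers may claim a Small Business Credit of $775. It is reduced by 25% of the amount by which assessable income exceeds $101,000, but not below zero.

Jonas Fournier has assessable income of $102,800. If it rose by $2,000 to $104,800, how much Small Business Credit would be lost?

At $102,800 — 25% of the $1,800 excess over $101,000 is $450; credit = $775 − $450 = $325.
At $104,800 — 25% of the $3,800 excess over $101,000 is $950 ≥ base, so the credit is $0.
Lost: $325 − $0 = $325.

$325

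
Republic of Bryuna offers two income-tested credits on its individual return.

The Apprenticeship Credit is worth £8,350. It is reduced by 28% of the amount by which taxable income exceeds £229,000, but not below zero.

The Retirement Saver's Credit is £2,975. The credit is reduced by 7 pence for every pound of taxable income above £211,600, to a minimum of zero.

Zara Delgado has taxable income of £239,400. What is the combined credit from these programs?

Apprenticeship Credit: 28% of the £10,400 excess over £229,000 is £2,912; credit = £8,350 − £2,912 = £5,438.
Retirement Saver's Credit: 7% of the £27,800 excess over £211,600 is £1,946; credit = £2,975 − £1,946 = £1,029.
Total: £5,438 + £1,029 = £6,467.

£6,467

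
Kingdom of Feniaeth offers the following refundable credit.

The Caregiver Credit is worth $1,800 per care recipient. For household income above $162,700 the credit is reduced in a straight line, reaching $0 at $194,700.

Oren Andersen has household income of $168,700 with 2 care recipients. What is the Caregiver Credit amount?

Caregiver Credit: base = 2 × $1,800 = $3,600. $168,700 is $6,000 into a $32,000 phase-out range, leaving 26,000/32,000 of the credit: $3,600 × 26,000/32,000 = $2,925.

$2,925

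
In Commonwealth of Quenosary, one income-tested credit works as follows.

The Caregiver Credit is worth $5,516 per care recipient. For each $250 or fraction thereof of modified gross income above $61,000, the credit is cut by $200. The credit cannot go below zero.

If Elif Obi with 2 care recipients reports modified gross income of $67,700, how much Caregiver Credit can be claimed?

Caregiver Credit: base = 2 × $5,516 = $11,032. income exceeds $61,000 by $6,700, which is 27 full-or-partial $250 increments; reduction = 27 × $200 = $5,400, leaving $5,632.

$5,632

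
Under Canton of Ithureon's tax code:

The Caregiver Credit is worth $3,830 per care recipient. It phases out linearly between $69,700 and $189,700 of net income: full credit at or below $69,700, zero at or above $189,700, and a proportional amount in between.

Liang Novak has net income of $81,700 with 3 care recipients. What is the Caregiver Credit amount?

Caregiver Credit: base = 3 × $3,830 = $11,490. $81,700 is $12,000 into a $120,000 phase-out range, leaving 108,000/120,000 of the credit: $11,490 × 108,000/120,000 = $10,341.

$10,341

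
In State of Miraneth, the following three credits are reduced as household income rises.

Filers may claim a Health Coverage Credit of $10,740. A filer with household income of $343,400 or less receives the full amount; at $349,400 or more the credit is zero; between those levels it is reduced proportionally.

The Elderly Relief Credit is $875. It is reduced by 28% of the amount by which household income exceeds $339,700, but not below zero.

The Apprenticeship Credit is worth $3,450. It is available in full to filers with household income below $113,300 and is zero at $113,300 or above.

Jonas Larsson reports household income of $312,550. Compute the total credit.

Health Coverage Credit: $312,550 is at or below the $343,400 threshold, so the full $10,740 applies.
Elderly Relief Credit: $312,550 is at or below the $339,700 threshold, so the full $875 applies.
Apprenticeship Credit: $312,550 meets or exceeds the $113,300 cutoff, so the credit is $0.
Total: $10,740 + $875 + $0 = $11,615.

$11,615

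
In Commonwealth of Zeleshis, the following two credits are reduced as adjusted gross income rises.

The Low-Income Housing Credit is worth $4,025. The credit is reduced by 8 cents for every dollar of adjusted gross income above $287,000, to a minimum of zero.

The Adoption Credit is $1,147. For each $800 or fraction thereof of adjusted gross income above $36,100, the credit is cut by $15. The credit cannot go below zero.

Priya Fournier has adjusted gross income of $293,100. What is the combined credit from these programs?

$3,537

Low-Income Housing Credit: 8% of the $6,100 excess over $287,000 is $488; credit = $4,025 − $488 = $3,537.
Adoption Credit: income exceeds $36,100 by $257,000 → 322 increments × $15 = $4,830 ≥ base, so the credit is $0.
Total: $3,537 + $0 = $3,537.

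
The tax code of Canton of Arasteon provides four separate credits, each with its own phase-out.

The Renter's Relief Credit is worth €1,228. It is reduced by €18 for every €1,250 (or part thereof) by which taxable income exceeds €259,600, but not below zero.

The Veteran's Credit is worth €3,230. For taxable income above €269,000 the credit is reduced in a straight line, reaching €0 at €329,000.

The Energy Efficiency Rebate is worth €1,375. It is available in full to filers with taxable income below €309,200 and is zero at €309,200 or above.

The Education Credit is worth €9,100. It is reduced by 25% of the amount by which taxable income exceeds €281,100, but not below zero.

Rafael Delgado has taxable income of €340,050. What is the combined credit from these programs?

Renter's Relief Credit: income exceeds €259,600 by €80,450, which is 65 full-or-partial €1,250 increments; reduction = 65 × €18 = €1,170, leaving €58.
Veteran's Credit: €340,050 is at or above €329,000, so the credit is €0.
Energy Efficiency Rebate: €340,050 meets or exceeds the €309,200 cutoff, so the credit is €0.
Education Credit: 25% of the €58,950 excess over €281,100 is €14,737.50 ≥ base, so the credit is €0.
Total: €58 + €0 + €0 + €0 = €58.

€58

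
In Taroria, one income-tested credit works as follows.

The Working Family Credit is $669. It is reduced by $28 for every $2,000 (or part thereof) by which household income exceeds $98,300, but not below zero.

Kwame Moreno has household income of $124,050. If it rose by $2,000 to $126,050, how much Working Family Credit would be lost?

$28

At $124,050 — income exceeds $98,300 by $25,750, which is 13 full-or-partial $2,000 increments; reduction = 13 × $28 = $364, leaving $305.
At $126,050 — income exceeds $98,300 by $27,750, which is 14 full-or-partial $2,000 increments; reduction = 14 × $28 = $392, leaving $277.
Lost: $305 − $277 = $28.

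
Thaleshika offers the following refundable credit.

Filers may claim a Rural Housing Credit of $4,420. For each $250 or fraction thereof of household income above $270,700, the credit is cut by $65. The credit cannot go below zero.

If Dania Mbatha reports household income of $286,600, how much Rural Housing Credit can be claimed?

$260

Rural Housing Credit: income exceeds $270,700 by $15,900, which is 64 full-or-partial $250 increments; reduction = 64 × $65 = $4,160, leaving $260.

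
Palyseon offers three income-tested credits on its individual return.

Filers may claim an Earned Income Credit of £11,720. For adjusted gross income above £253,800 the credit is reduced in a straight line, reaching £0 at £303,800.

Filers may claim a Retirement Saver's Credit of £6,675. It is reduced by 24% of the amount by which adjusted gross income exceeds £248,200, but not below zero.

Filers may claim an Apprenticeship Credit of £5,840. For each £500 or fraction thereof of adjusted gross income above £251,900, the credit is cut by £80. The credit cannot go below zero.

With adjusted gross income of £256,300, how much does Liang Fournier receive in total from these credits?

£20,985

Earned Income Credit: £256,300 is £2,500 into a £50,000 phase-out range, leaving 47,500/50,000 of the credit: £11,720 × 47,500/50,000 = £11,134.
Retirement Saver's Credit: 24% of the £8,100 excess over £248,200 is £1,944; credit = £6,675 − £1,944 = £4,731.
Apprenticeship Credit: income exceeds £251,900 by £4,400, which is 9 full-or-partial £500 increments; reduction = 9 × £80 = £720, leaving £5,120.
Total: £11,134 + £4,731 + £5,120 = £20,985.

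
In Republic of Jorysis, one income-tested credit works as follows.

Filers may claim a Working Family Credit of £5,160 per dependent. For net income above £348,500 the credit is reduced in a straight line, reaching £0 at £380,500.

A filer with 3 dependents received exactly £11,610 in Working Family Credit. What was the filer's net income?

£356,500

Full credit = 3 × £5,160 = £15,480.
£11,610 is 11,610/15,480 of the full £15,480, so 3,870/15,480 of the £32,000 range has been used: income = £348,500 + £32,000 × 3,870/15,480 = £356,500.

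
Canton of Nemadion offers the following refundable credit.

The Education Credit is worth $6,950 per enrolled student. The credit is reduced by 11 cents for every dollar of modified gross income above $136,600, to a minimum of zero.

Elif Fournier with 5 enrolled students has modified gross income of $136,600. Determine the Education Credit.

Education Credit: base = 5 × $6,950 = $34,750. $136,600 is at or below the $136,600 threshold, so the full $34,750 applies.

$34,750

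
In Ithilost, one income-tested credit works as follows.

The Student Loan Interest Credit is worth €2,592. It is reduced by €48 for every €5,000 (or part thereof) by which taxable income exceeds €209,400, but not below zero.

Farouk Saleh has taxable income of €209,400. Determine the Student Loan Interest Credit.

Student Loan Interest Credit: €209,400 is at or below the €209,400 threshold, so the full €2,592 applies.

€2,592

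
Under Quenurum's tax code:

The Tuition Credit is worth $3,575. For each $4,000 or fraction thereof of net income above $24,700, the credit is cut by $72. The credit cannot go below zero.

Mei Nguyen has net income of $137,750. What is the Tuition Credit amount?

Tuition Credit: income exceeds $24,700 by $113,050, which is 29 full-or-partial $4,000 increments; reduction = 29 × $72 = $2,088, leaving $1,487.

$1,487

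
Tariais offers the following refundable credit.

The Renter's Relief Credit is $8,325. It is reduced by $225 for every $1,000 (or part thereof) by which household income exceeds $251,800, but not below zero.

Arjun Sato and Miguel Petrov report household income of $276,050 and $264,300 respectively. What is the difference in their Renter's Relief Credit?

Arjun ($276,050): Renter's Relief Credit: income exceeds $251,800 by $24,250, which is 25 full-or-partial $1,000 increments; reduction = 25 × $225 = $5,625, leaving $2,700.
Miguel ($264,300): Renter's Relief Credit: income exceeds $251,800 by $12,500, which is 13 full-or-partial $1,000 increments; reduction = 13 × $225 = $2,925, leaving $5,400.
Difference: |$2,700 − $5,400| = $2,700.

$2,700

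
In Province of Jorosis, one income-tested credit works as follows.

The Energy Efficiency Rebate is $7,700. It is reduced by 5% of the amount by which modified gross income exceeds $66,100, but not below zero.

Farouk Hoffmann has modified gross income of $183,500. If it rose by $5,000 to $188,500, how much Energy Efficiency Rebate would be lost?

At $183,500 — 5% of the $117,400 excess over $66,100 is $5,870; credit = $7,700 − $5,870 = $1,830.
At $188,500 — 5% of the $122,400 excess over $66,100 is $6,120; credit = $7,700 − $6,120 = $1,580.
Lost: $1,830 − $1,580 = $250.

$250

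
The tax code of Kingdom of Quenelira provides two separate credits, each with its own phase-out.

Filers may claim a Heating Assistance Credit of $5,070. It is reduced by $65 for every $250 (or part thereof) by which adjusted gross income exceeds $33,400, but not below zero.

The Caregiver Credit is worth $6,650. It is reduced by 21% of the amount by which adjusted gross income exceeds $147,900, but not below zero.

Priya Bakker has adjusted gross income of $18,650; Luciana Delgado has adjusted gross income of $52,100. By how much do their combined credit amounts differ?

Priya ($18,650): Heating Assistance Credit: $18,650 is at or below the $33,400 threshold, so the full $5,070 applies. Caregiver Credit: $18,650 is at or below the $147,900 threshold, so the full $6,650 applies. total $5,070 + $6,650 = $11,720
Luciana ($52,100): Heating Assistance Credit: income exceeds $33,400 by $18,700, which is 75 full-or-partial $250 increments; reduction = 75 × $65 = $4,875, leaving $195. Caregiver Credit: $52,100 is at or below the $147,900 threshold, so the full $6,650 applies. total $195 + $6,650 = $6,845
Difference: |$11,720 − $6,845| = $4,875.

$4,875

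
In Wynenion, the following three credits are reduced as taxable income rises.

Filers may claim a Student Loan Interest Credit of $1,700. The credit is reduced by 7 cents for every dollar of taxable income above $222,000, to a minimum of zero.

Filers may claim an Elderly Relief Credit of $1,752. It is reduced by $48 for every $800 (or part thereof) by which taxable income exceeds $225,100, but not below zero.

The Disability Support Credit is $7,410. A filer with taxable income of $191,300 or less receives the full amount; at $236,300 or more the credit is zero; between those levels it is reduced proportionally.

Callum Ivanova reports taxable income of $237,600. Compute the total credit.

$1,592

Student Loan Interest Credit: 7% of the $15,600 excess over $222,000 is $1,092; credit = $1,700 − $1,092 = $608.
Elderly Relief Credit: income exceeds $225,100 by $12,500, which is 16 full-or-partial $800 increments; reduction = 16 × $48 = $768, leaving $984.
Disability Support Credit: $237,600 is at or above $236,300, so the credit is $0.
Total: $608 + $984 + $0 = $1,592.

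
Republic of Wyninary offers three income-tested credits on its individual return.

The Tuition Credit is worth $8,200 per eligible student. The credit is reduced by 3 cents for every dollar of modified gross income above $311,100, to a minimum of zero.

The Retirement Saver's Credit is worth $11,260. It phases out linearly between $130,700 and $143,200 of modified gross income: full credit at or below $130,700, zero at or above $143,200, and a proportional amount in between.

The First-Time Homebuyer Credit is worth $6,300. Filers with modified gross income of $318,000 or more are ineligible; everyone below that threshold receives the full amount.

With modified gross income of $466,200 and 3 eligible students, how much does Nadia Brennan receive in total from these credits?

$19,947

Tuition Credit: base = 3 × $8,200 = $24,600. 3% of the $155,100 excess over $311,100 is $4,653; credit = $24,600 − $4,653 = $19,947.
Retirement Saver's Credit: $466,200 is at or above $143,200, so the credit is $0.
First-Time Homebuyer Credit: $466,200 meets or exceeds the $318,000 cutoff, so the credit is $0.
Total: $19,947 + $0 + $0 = $19,947.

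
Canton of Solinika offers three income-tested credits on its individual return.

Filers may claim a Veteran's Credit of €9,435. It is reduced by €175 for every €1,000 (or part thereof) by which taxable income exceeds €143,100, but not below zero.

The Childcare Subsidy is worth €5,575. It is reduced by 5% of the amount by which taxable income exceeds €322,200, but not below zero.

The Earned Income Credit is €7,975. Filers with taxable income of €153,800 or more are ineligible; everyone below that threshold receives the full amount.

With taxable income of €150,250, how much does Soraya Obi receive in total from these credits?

Veteran's Credit: income exceeds €143,100 by €7,150, which is 8 full-or-partial €1,000 increments; reduction = 8 × €175 = €1,400, leaving €8,035.
Childcare Subsidy: €150,250 is at or below the €322,200 threshold, so the full €5,575 applies.
Earned Income Credit: €150,250 is below the €153,800 cutoff, so the full €7,975 applies.
Total: €8,035 + €5,575 + €7,975 = €21,585.

€21,585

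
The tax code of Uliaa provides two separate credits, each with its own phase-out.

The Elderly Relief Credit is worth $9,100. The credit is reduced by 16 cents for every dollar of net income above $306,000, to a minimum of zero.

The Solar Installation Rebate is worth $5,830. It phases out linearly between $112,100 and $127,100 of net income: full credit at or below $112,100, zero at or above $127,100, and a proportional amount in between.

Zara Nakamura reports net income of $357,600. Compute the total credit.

$844

Elderly Relief Credit: 16% of the $51,600 excess over $306,000 is $8,256; credit = $9,100 − $8,256 = $844.
Solar Installation Rebate: $357,600 is at or above $127,100, so the credit is $0.
Total: $844 + $0 = $844.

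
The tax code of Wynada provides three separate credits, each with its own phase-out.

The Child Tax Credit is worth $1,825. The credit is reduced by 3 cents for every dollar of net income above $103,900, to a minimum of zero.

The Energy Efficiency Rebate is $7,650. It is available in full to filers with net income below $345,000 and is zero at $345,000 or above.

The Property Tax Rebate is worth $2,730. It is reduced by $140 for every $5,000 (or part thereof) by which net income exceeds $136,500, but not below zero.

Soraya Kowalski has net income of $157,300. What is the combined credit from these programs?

Child Tax Credit: 3% of the $53,400 excess over $103,900 is $1,602; credit = $1,825 − $1,602 = $223.
Energy Efficiency Rebate: $157,300 is below the $345,000 cutoff, so the full $7,650 applies.
Property Tax Rebate: income exceeds $136,500 by $20,800, which is 5 full-or-partial $5,000 increments; reduction = 5 × $140 = $700, leaving $2,030.
Total: $223 + $7,650 + $2,030 = $9,903.

$9,903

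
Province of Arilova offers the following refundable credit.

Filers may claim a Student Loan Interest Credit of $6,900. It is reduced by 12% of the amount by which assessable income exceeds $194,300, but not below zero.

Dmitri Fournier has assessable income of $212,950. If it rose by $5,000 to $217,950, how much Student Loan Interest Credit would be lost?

$600

At $212,950 — 12% of the $18,650 excess over $194,300 is $2,238; credit = $6,900 − $2,238 = $4,662.
At $217,950 — 12% of the $23,650 excess over $194,300 is $2,838; credit = $6,900 − $2,838 = $4,062.
Lost: $4,662 − $4,062 = $600.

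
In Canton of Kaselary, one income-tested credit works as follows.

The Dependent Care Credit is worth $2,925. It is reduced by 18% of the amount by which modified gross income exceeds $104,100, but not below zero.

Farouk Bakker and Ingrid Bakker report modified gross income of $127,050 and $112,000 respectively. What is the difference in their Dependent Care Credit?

$1,503

Farouk ($127,050): Dependent Care Credit: 18% of the $22,950 excess over $104,100 is $4,131 ≥ base, so the credit is $0.
Ingrid ($112,000): Dependent Care Credit: 18% of the $7,900 excess over $104,100 is $1,422; credit = $2,925 − $1,422 = $1,503.
Difference: |$0 − $1,503| = $1,503.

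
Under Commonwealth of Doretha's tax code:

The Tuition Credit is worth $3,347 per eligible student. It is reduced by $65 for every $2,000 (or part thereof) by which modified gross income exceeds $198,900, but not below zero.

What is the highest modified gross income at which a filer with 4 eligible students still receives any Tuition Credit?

$608,900

Full credit = 4 × $3,347 = $13,388.
After 205 increments the reduction is 205 × $65 = $13,325, leaving $63; one more increment wipes it out. Increment 205 ends at excess 205 × $2,000 = $410,000, so the highest qualifying income is $198,900 + $410,000 = $608,900.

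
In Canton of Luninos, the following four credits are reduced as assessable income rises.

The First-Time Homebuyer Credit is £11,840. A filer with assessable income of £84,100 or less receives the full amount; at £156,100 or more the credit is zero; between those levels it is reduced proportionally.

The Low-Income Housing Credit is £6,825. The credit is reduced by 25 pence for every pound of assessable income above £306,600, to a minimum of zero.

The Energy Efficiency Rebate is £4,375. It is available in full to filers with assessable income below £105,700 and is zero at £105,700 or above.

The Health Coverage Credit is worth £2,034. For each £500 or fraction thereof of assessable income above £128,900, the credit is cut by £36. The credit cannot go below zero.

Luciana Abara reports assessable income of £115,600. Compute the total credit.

First-Time Homebuyer Credit: £115,600 is £31,500 into a £72,000 phase-out range, leaving 40,500/72,000 of the credit: £11,840 × 40,500/72,000 = £6,660.
Low-Income Housing Credit: £115,600 is at or below the £306,600 threshold, so the full £6,825 applies.
Energy Efficiency Rebate: £115,600 meets or exceeds the £105,700 cutoff, so the credit is £0.
Health Coverage Credit: £115,600 is at or below the £128,900 threshold, so the full £2,034 applies.
Total: £6,660 + £6,825 + £0 + £2,034 = £15,519.

£15,519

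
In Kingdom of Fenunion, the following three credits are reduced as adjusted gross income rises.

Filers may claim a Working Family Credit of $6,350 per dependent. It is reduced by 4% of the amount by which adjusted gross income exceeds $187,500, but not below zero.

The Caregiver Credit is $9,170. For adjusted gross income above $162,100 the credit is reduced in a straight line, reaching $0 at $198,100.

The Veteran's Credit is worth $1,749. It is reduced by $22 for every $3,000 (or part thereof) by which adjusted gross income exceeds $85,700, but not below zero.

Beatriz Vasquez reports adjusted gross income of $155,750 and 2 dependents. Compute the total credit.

Working Family Credit: base = 2 × $6,350 = $12,700. $155,750 is at or below the $187,500 threshold, so the full $12,700 applies.
Caregiver Credit: $155,750 is at or below the $162,100 threshold, so the full $9,170 applies.
Veteran's Credit: income exceeds $85,700 by $70,050, which is 24 full-or-partial $3,000 increments; reduction = 24 × $22 = $528, leaving $1,221.
Total: $12,700 + $9,170 + $1,221 = $23,091.

$23,091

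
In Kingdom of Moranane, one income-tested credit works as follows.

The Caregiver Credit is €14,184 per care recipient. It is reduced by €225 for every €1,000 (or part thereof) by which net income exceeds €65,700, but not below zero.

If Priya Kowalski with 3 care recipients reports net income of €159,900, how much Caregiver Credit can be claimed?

€21,177

Caregiver Credit: base = 3 × €14,184 = €42,552. income exceeds €65,700 by €94,200, which is 95 full-or-partial €1,000 increments; reduction = 95 × €225 = €21,375, leaving €21,177.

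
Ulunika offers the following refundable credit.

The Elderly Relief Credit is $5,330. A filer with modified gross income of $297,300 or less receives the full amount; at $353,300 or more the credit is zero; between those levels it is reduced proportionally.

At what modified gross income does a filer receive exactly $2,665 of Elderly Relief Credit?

$325,300

$2,665 is 2,665/5,330 of the full $5,330, so 2,665/5,330 of the $56,000 range has been used: income = $297,300 + $56,000 × 2,665/5,330 = $325,300.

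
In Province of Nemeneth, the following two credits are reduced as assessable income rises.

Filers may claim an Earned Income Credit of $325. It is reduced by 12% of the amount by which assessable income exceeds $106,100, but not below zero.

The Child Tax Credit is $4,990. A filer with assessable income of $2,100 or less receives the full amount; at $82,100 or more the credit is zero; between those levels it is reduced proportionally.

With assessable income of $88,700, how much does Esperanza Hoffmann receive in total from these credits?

$325

Earned Income Credit: $88,700 is at or below the $106,100 threshold, so the full $325 applies.
Child Tax Credit: $88,700 is at or above $82,100, so the credit is $0.
Total: $325 + $0 = $325.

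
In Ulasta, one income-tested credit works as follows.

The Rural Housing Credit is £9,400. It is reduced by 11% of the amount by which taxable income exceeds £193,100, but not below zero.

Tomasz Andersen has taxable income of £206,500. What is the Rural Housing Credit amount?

Rural Housing Credit: 11% of the £13,400 excess over £193,100 is £1,474; credit = £9,400 − £1,474 = £7,926.

£7,926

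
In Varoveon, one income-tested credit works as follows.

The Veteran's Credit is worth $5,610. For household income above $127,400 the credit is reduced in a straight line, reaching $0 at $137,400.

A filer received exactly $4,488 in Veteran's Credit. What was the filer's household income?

$4,488 is 4,488/5,610 of the full $5,610, so 1,122/5,610 of the $10,000 range has been used: income = $127,400 + $10,000 × 1,122/5,610 = $129,400.

$129,400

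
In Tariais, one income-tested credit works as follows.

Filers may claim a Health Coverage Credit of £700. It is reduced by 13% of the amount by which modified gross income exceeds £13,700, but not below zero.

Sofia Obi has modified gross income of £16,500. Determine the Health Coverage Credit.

£336

Health Coverage Credit: 13% of the £2,800 excess over £13,700 is £364; credit = £700 − £364 = £336.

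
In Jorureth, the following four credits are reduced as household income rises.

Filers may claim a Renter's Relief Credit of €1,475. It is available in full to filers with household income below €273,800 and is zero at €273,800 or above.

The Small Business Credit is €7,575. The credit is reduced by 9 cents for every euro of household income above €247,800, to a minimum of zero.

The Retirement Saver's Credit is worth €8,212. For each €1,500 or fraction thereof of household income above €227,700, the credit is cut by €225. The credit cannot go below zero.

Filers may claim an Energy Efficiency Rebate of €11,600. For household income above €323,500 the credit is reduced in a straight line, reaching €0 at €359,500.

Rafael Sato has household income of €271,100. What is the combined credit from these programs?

€20,240

Renter's Relief Credit: €271,100 is below the €273,800 cutoff, so the full €1,475 applies.
Small Business Credit: 9% of the €23,300 excess over €247,800 is €2,097; credit = €7,575 − €2,097 = €5,478.
Retirement Saver's Credit: income exceeds €227,700 by €43,400, which is 29 full-or-partial €1,500 increments; reduction = 29 × €225 = €6,525, leaving €1,687.
Energy Efficiency Rebate: €271,100 is at or below the €323,500 threshold, so the full €11,600 applies.
Total: €1,475 + €5,478 + €1,687 + €11,600 = €20,240.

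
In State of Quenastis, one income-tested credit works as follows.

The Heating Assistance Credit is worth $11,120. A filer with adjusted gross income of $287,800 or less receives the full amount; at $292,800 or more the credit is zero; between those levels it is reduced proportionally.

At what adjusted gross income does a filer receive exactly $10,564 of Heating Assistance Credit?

$10,564 is 10,564/11,120 of the full $11,120, so 556/11,120 of the $5,000 range has been used: income = $287,800 + $5,000 × 556/11,120 = $288,050.

$288,050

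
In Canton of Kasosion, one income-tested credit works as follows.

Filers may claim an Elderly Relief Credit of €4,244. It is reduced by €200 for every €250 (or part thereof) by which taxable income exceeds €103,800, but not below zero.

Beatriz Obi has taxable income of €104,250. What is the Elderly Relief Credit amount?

€3,844

Elderly Relief Credit: income exceeds €103,800 by €450, which is 2 full-or-partial €250 increments; reduction = 2 × €200 = €400, leaving €3,844.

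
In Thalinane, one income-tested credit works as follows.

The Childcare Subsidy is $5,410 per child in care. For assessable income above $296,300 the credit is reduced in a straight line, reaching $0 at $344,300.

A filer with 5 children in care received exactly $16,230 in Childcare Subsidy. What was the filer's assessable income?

$315,500

Full credit = 5 × $5,410 = $27,050.
$16,230 is 16,230/27,050 of the full $27,050, so 10,820/27,050 of the $48,000 range has been used: income = $296,300 + $48,000 × 10,820/27,050 = $315,500.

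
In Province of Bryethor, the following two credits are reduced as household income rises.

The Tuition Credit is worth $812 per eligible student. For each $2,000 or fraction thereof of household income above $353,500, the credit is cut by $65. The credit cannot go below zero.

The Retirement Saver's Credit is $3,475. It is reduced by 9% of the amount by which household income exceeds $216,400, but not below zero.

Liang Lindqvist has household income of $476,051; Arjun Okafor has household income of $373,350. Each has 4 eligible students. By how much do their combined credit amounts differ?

$2,598

Liang ($476,051): Tuition Credit: base = 4 × $812 = $3,248. income exceeds $353,500 by $122,551 → 62 increments × $65 = $4,030 ≥ base, so the credit is $0. Retirement Saver's Credit: 9% of the $259,651 excess over $216,400 is $23,368.59 ≥ base, so the credit is $0. total $0 + $0 = $0
Arjun ($373,350): Tuition Credit: base = 4 × $812 = $3,248. income exceeds $353,500 by $19,850, which is 10 full-or-partial $2,000 increments; reduction = 10 × $65 = $650, leaving $2,598. Retirement Saver's Credit: 9% of the $156,950 excess over $216,400 is $14,125.50 ≥ base, so the credit is $0. total $2,598 + $0 = $2,598
Difference: |$0 − $2,598| = $2,598.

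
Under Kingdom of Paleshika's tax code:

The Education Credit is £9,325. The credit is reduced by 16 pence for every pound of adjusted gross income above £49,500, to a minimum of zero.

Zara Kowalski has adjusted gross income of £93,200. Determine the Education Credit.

Education Credit: 16% of the £43,700 excess over £49,500 is £6,992; credit = £9,325 − £6,992 = £2,333.

£2,333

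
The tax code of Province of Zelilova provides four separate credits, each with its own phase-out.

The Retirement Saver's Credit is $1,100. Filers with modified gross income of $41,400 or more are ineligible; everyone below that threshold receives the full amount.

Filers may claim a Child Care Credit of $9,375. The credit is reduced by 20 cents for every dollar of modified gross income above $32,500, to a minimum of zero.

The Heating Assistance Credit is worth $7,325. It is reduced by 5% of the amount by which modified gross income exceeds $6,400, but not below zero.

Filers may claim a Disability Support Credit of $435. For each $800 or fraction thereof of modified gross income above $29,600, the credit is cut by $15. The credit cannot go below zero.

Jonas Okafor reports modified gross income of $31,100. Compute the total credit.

Retirement Saver's Credit: $31,100 is below the $41,400 cutoff, so the full $1,100 applies.
Child Care Credit: $31,100 is at or below the $32,500 threshold, so the full $9,375 applies.
Heating Assistance Credit: 5% of the $24,700 excess over $6,400 is $1,235; credit = $7,325 − $1,235 = $6,090.
Disability Support Credit: income exceeds $29,600 by $1,500, which is 2 full-or-partial $800 increments; reduction = 2 × $15 = $30, leaving $405.
Total: $1,100 + $9,375 + $6,090 + $405 = $16,970.

$16,970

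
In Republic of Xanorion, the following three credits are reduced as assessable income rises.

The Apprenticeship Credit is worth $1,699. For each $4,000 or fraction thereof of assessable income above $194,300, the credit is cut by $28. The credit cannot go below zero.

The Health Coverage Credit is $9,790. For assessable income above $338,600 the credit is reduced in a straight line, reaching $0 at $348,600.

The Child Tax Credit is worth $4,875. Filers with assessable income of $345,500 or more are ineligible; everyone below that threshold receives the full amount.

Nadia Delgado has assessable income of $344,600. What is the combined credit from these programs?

Apprenticeship Credit: income exceeds $194,300 by $150,300, which is 38 full-or-partial $4,000 increments; reduction = 38 × $28 = $1,064, leaving $635.
Health Coverage Credit: $344,600 is $6,000 into a $10,000 phase-out range, leaving 4,000/10,000 of the credit: $9,790 × 4,000/10,000 = $3,916.
Child Tax Credit: $344,600 is below the $345,500 cutoff, so the full $4,875 applies.
Total: $635 + $3,916 + $4,875 = $9,426.

$9,426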